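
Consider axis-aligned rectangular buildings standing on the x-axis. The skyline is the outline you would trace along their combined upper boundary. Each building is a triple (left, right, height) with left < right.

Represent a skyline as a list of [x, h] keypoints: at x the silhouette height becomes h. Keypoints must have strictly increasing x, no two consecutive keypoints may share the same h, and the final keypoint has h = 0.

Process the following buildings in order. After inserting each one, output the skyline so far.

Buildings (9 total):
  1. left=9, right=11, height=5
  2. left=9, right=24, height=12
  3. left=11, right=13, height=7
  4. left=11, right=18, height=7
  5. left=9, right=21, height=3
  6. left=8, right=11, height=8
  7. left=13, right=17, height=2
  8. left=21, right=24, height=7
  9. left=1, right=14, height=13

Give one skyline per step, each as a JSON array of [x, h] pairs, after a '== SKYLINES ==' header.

== SKYLINES ==
[[9,5],[11,0]]
[[9,12],[24,0]]
[[9,12],[24,0]]
[[9,12],[24,0]]
[[9,12],[24,0]]
[[8,8],[9,12],[24,0]]
[[8,8],[9,12],[24,0]]
[[8,8],[9,12],[24,0]]
[[1,13],[14,12],[24,0]]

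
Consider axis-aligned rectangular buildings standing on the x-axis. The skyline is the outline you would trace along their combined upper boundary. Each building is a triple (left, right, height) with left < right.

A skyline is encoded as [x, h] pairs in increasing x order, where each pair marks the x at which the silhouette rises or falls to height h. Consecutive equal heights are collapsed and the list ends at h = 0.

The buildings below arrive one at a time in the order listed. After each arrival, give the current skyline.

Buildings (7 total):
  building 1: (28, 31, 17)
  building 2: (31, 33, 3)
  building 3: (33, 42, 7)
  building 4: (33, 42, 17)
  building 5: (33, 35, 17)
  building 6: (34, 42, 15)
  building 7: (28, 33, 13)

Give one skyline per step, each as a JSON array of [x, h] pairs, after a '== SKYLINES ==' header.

== SKYLINES ==
[[28,17],[31,0]]
[[28,17],[31,3],[33,0]]
[[28,17],[31,3],[33,7],[42,0]]
[[28,17],[31,3],[33,17],[42,0]]
[[28,17],[31,3],[33,17],[42,0]]
[[28,17],[31,3],[33,17],[42,0]]
[[28,17],[31,13],[33,17],[42,0]]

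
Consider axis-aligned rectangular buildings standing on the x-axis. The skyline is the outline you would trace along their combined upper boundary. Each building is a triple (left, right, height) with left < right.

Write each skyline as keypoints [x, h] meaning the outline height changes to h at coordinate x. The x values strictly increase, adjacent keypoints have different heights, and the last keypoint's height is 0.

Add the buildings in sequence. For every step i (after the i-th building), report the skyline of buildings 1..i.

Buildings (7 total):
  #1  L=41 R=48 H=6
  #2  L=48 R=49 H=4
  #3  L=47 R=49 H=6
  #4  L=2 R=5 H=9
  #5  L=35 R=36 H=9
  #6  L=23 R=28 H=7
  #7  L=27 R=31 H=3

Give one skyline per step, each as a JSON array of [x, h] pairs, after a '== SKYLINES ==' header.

== SKYLINES ==
[[41,6],[48,0]]
[[41,6],[48,4],[49,0]]
[[41,6],[49,0]]
[[2,9],[5,0],[41,6],[49,0]]
[[2,9],[5,0],[35,9],[36,0],[41,6],[49,0]]
[[2,9],[5,0],[23,7],[28,0],[35,9],[36,0],[41,6],[49,0]]
[[2,9],[5,0],[23,7],[28,3],[31,0],[35,9],[36,0],[41,6],[49,0]]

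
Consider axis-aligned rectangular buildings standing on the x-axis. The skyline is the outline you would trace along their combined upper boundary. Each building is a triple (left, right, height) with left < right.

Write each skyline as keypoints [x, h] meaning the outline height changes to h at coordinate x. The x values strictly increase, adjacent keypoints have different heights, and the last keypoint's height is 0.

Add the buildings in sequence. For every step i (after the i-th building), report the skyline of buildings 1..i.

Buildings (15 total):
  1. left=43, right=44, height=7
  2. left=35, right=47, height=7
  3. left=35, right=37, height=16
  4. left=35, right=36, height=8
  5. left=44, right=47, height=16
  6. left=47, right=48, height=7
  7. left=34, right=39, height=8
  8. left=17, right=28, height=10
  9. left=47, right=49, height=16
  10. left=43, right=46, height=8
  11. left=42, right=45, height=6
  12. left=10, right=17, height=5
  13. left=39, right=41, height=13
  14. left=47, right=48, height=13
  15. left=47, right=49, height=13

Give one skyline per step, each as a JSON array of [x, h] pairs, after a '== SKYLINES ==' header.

== SKYLINES ==
[[43,7],[44,0]]
[[35,7],[47,0]]
[[35,16],[37,7],[47,0]]
[[35,16],[37,7],[47,0]]
[[35,16],[37,7],[44,16],[47,0]]
[[35,16],[37,7],[44,16],[47,7],[48,0]]
[[34,8],[35,16],[37,8],[39,7],[44,16],[47,7],[48,0]]
[[17,10],[28,0],[34,8],[35,16],[37,8],[39,7],[44,16],[47,7],[48,0]]
[[17,10],[28,0],[34,8],[35,16],[37,8],[39,7],[44,16],[49,0]]
[[17,10],[28,0],[34,8],[35,16],[37,8],[39,7],[43,8],[44,16],[49,0]]
[[17,10],[28,0],[34,8],[35,16],[37,8],[39,7],[43,8],[44,16],[49,0]]
[[10,5],[17,10],[28,0],[34,8],[35,16],[37,8],[39,7],[43,8],[44,16],[49,0]]
[[10,5],[17,10],[28,0],[34,8],[35,16],[37,8],[39,13],[41,7],[43,8],[44,16],[49,0]]
[[10,5],[17,10],[28,0],[34,8],[35,16],[37,8],[39,13],[41,7],[43,8],[44,16],[49,0]]
[[10,5],[17,10],[28,0],[34,8],[35,16],[37,8],[39,13],[41,7],[43,8],[44,16],[49,0]]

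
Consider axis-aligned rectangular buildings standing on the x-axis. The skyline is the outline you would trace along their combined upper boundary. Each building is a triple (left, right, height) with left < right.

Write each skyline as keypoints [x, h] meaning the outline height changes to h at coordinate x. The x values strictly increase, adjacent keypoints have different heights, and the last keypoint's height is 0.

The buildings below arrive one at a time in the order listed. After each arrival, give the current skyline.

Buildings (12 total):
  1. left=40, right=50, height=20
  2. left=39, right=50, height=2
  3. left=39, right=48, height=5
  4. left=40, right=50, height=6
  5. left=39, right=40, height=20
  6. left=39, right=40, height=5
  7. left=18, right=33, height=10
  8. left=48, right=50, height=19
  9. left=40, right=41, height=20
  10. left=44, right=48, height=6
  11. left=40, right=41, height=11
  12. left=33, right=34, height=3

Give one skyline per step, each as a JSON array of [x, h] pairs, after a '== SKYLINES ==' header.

== SKYLINES ==
[[40,20],[50,0]]
[[39,2],[40,20],[50,0]]
[[39,5],[40,20],[50,0]]
[[39,5],[40,20],[50,0]]
[[39,20],[50,0]]
[[39,20],[50,0]]
[[18,10],[33,0],[39,20],[50,0]]
[[18,10],[33,0],[39,20],[50,0]]
[[18,10],[33,0],[39,20],[50,0]]
[[18,10],[33,0],[39,20],[50,0]]
[[18,10],[33,0],[39,20],[50,0]]
[[18,10],[33,3],[34,0],[39,20],[50,0]]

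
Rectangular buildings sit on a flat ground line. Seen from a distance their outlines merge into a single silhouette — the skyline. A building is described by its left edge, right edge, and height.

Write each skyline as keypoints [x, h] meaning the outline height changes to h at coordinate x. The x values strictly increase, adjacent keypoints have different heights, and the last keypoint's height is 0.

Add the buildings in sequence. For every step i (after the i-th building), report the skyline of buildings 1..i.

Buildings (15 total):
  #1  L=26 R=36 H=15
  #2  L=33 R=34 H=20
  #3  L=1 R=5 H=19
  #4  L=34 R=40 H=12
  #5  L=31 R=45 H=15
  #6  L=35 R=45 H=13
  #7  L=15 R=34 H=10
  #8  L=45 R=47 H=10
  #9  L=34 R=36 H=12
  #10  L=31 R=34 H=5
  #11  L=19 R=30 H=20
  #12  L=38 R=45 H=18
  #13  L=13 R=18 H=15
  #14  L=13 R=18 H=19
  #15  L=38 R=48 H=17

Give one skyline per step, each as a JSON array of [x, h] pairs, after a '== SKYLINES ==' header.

== SKYLINES ==
[[26,15],[36,0]]
[[26,15],[33,20],[34,15],[36,0]]
[[1,19],[5,0],[26,15],[33,20],[34,15],[36,0]]
[[1,19],[5,0],[26,15],[33,20],[34,15],[36,12],[40,0]]
[[1,19],[5,0],[26,15],[33,20],[34,15],[45,0]]
[[1,19],[5,0],[26,15],[33,20],[34,15],[45,0]]
[[1,19],[5,0],[15,10],[26,15],[33,20],[34,15],[45,0]]
[[1,19],[5,0],[15,10],[26,15],[33,20],[34,15],[45,10],[47,0]]
[[1,19],[5,0],[15,10],[26,15],[33,20],[34,15],[45,10],[47,0]]
[[1,19],[5,0],[15,10],[26,15],[33,20],[34,15],[45,10],[47,0]]
[[1,19],[5,0],[15,10],[19,20],[30,15],[33,20],[34,15],[45,10],[47,0]]
[[1,19],[5,0],[15,10],[19,20],[30,15],[33,20],[34,15],[38,18],[45,10],[47,0]]
[[1,19],[5,0],[13,15],[18,10],[19,20],[30,15],[33,20],[34,15],[38,18],[45,10],[47,0]]
[[1,19],[5,0],[13,19],[18,10],[19,20],[30,15],[33,20],[34,15],[38,18],[45,10],[47,0]]
[[1,19],[5,0],[13,19],[18,10],[19,20],[30,15],[33,20],[34,15],[38,18],[45,17],[48,0]]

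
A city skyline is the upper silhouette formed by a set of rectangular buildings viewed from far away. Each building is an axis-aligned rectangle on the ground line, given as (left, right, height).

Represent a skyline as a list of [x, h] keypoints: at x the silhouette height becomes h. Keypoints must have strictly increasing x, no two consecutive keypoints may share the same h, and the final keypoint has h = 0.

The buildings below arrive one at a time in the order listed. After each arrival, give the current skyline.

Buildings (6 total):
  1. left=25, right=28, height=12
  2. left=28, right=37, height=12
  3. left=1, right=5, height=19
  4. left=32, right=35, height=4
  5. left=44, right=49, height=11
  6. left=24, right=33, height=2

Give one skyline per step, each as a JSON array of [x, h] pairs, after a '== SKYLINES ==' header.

== SKYLINES ==
[[25,12],[28,0]]
[[25,12],[37,0]]
[[1,19],[5,0],[25,12],[37,0]]
[[1,19],[5,0],[25,12],[37,0]]
[[1,19],[5,0],[25,12],[37,0],[44,11],[49,0]]
[[1,19],[5,0],[24,2],[25,12],[37,0],[44,11],[49,0]]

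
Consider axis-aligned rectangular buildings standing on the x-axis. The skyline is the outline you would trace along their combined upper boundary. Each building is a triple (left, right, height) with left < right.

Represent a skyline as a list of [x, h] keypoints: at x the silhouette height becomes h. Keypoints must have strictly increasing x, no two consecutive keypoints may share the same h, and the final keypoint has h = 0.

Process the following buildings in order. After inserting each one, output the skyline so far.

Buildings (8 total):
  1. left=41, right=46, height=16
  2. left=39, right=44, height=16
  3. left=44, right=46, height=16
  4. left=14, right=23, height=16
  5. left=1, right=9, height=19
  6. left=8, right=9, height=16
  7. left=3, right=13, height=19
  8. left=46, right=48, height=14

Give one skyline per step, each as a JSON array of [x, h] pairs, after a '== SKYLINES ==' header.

== SKYLINES ==
[[41,16],[46,0]]
[[39,16],[46,0]]
[[39,16],[46,0]]
[[14,16],[23,0],[39,16],[46,0]]
[[1,19],[9,0],[14,16],[23,0],[39,16],[46,0]]
[[1,19],[9,0],[14,16],[23,0],[39,16],[46,0]]
[[1,19],[13,0],[14,16],[23,0],[39,16],[46,0]]
[[1,19],[13,0],[14,16],[23,0],[39,16],[46,14],[48,0]]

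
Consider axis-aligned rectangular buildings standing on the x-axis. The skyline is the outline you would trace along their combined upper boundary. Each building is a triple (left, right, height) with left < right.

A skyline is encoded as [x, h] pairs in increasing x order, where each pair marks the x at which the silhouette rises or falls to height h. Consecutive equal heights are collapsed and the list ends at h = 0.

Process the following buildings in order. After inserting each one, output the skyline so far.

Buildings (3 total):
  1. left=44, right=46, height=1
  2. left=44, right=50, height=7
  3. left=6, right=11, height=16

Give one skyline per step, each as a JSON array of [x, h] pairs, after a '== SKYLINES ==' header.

== SKYLINES ==
[[44,1],[46,0]]
[[44,7],[50,0]]
[[6,16],[11,0],[44,7],[50,0]]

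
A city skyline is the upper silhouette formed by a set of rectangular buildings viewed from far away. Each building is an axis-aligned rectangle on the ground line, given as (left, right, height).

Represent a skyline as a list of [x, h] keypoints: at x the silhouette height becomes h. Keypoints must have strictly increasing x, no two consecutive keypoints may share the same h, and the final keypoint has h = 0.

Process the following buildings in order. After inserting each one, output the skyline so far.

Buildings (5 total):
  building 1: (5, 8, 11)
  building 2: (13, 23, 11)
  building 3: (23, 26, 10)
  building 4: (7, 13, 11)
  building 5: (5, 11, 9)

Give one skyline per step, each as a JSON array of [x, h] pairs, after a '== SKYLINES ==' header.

== SKYLINES ==
[[5,11],[8,0]]
[[5,11],[8,0],[13,11],[23,0]]
[[5,11],[8,0],[13,11],[23,10],[26,0]]
[[5,11],[23,10],[26,0]]
[[5,11],[23,10],[26,0]]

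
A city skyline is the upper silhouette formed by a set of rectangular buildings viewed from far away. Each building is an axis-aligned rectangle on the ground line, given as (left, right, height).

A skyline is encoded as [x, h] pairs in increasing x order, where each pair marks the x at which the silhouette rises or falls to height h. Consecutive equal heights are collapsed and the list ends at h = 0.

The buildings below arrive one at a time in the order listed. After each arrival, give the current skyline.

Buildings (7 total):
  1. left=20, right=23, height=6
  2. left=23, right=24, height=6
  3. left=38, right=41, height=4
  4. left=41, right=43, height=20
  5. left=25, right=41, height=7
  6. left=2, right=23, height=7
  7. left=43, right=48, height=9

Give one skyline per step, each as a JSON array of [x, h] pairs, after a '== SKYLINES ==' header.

== SKYLINES ==
[[20,6],[23,0]]
[[20,6],[24,0]]
[[20,6],[24,0],[38,4],[41,0]]
[[20,6],[24,0],[38,4],[41,20],[43,0]]
[[20,6],[24,0],[25,7],[41,20],[43,0]]
[[2,7],[23,6],[24,0],[25,7],[41,20],[43,0]]
[[2,7],[23,6],[24,0],[25,7],[41,20],[43,9],[48,0]]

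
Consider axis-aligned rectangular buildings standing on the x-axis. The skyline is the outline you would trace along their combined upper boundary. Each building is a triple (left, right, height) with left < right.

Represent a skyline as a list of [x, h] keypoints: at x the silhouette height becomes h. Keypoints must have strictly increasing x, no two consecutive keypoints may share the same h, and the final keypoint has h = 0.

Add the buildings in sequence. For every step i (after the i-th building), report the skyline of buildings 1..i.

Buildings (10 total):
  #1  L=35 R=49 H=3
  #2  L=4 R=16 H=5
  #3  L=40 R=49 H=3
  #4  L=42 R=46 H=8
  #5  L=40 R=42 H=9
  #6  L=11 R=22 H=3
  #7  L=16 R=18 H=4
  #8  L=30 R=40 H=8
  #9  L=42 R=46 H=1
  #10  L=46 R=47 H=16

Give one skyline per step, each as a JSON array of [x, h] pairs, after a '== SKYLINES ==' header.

== SKYLINES ==
[[35,3],[49,0]]
[[4,5],[16,0],[35,3],[49,0]]
[[4,5],[16,0],[35,3],[49,0]]
[[4,5],[16,0],[35,3],[42,8],[46,3],[49,0]]
[[4,5],[16,0],[35,3],[40,9],[42,8],[46,3],[49,0]]
[[4,5],[16,3],[22,0],[35,3],[40,9],[42,8],[46,3],[49,0]]
[[4,5],[16,4],[18,3],[22,0],[35,3],[40,9],[42,8],[46,3],[49,0]]
[[4,5],[16,4],[18,3],[22,0],[30,8],[40,9],[42,8],[46,3],[49,0]]
[[4,5],[16,4],[18,3],[22,0],[30,8],[40,9],[42,8],[46,3],[49,0]]
[[4,5],[16,4],[18,3],[22,0],[30,8],[40,9],[42,8],[46,16],[47,3],[49,0]]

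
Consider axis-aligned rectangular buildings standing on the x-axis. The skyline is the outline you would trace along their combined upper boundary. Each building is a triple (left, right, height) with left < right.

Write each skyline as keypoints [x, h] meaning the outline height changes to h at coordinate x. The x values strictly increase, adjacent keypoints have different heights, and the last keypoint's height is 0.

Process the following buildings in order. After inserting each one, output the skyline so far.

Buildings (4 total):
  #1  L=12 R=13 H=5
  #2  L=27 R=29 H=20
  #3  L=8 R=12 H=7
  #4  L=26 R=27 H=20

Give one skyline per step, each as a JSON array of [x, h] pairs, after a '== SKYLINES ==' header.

== SKYLINES ==
[[12,5],[13,0]]
[[12,5],[13,0],[27,20],[29,0]]
[[8,7],[12,5],[13,0],[27,20],[29,0]]
[[8,7],[12,5],[13,0],[26,20],[29,0]]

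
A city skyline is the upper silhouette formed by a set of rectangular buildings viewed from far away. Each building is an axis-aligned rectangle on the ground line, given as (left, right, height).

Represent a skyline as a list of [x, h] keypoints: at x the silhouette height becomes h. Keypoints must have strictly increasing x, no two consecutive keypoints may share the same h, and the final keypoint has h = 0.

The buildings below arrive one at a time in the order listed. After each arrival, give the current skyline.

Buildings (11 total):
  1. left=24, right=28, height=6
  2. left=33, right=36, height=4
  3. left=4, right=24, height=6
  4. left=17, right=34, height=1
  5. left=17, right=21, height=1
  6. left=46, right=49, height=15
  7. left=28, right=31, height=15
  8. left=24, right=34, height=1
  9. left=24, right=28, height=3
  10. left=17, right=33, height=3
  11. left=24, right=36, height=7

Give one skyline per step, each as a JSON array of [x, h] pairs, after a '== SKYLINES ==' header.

== SKYLINES ==
[[24,6],[28,0]]
[[24,6],[28,0],[33,4],[36,0]]
[[4,6],[28,0],[33,4],[36,0]]
[[4,6],[28,1],[33,4],[36,0]]
[[4,6],[28,1],[33,4],[36,0]]
[[4,6],[28,1],[33,4],[36,0],[46,15],[49,0]]
[[4,6],[28,15],[31,1],[33,4],[36,0],[46,15],[49,0]]
[[4,6],[28,15],[31,1],[33,4],[36,0],[46,15],[49,0]]
[[4,6],[28,15],[31,1],[33,4],[36,0],[46,15],[49,0]]
[[4,6],[28,15],[31,3],[33,4],[36,0],[46,15],[49,0]]
[[4,6],[24,7],[28,15],[31,7],[36,0],[46,15],[49,0]]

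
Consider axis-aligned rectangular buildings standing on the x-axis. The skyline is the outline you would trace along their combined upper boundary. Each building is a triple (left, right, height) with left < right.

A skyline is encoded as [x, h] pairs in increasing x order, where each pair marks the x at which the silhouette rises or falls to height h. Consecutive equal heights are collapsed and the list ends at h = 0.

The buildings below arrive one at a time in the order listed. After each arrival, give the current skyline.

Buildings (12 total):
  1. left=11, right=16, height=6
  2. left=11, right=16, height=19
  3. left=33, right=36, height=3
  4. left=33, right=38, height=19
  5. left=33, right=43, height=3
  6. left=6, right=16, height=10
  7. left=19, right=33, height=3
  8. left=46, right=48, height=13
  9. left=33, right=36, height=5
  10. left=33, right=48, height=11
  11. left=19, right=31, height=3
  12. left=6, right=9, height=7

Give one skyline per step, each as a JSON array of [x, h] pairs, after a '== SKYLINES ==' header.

== SKYLINES ==
[[11,6],[16,0]]
[[11,19],[16,0]]
[[11,19],[16,0],[33,3],[36,0]]
[[11,19],[16,0],[33,19],[38,0]]
[[11,19],[16,0],[33,19],[38,3],[43,0]]
[[6,10],[11,19],[16,0],[33,19],[38,3],[43,0]]
[[6,10],[11,19],[16,0],[19,3],[33,19],[38,3],[43,0]]
[[6,10],[11,19],[16,0],[19,3],[33,19],[38,3],[43,0],[46,13],[48,0]]
[[6,10],[11,19],[16,0],[19,3],[33,19],[38,3],[43,0],[46,13],[48,0]]
[[6,10],[11,19],[16,0],[19,3],[33,19],[38,11],[46,13],[48,0]]
[[6,10],[11,19],[16,0],[19,3],[33,19],[38,11],[46,13],[48,0]]
[[6,10],[11,19],[16,0],[19,3],[33,19],[38,11],[46,13],[48,0]]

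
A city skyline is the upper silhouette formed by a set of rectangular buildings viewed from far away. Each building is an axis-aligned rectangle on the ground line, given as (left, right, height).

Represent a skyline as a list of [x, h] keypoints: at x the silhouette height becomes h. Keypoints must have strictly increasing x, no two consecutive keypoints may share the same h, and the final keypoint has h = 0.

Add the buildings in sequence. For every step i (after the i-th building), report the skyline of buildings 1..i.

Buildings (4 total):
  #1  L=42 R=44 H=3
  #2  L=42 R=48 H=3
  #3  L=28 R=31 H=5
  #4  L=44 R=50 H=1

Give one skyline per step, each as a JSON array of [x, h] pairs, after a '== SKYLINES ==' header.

== SKYLINES ==
[[42,3],[44,0]]
[[42,3],[48,0]]
[[28,5],[31,0],[42,3],[48,0]]
[[28,5],[31,0],[42,3],[48,1],[50,0]]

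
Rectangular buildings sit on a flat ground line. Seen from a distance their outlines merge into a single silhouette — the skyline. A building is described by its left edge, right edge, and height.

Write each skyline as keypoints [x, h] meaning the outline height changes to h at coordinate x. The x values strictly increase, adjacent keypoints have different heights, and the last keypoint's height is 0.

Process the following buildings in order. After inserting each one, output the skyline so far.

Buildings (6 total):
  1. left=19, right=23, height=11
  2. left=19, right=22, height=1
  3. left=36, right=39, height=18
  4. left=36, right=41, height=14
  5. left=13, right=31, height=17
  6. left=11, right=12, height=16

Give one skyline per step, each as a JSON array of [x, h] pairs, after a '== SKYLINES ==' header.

== SKYLINES ==
[[19,11],[23,0]]
[[19,11],[23,0]]
[[19,11],[23,0],[36,18],[39,0]]
[[19,11],[23,0],[36,18],[39,14],[41,0]]
[[13,17],[31,0],[36,18],[39,14],[41,0]]
[[11,16],[12,0],[13,17],[31,0],[36,18],[39,14],[41,0]]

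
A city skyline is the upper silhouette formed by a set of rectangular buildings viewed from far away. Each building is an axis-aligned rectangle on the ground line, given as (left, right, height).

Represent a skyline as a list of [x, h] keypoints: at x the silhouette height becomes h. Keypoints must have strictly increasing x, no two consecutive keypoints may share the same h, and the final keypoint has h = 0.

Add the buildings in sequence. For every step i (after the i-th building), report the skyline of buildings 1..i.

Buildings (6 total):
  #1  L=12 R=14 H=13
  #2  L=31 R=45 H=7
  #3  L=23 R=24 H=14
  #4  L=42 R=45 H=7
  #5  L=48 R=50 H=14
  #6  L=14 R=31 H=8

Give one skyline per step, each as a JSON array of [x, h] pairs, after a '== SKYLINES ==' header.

== SKYLINES ==
[[12,13],[14,0]]
[[12,13],[14,0],[31,7],[45,0]]
[[12,13],[14,0],[23,14],[24,0],[31,7],[45,0]]
[[12,13],[14,0],[23,14],[24,0],[31,7],[45,0]]
[[12,13],[14,0],[23,14],[24,0],[31,7],[45,0],[48,14],[50,0]]
[[12,13],[14,8],[23,14],[24,8],[31,7],[45,0],[48,14],[50,0]]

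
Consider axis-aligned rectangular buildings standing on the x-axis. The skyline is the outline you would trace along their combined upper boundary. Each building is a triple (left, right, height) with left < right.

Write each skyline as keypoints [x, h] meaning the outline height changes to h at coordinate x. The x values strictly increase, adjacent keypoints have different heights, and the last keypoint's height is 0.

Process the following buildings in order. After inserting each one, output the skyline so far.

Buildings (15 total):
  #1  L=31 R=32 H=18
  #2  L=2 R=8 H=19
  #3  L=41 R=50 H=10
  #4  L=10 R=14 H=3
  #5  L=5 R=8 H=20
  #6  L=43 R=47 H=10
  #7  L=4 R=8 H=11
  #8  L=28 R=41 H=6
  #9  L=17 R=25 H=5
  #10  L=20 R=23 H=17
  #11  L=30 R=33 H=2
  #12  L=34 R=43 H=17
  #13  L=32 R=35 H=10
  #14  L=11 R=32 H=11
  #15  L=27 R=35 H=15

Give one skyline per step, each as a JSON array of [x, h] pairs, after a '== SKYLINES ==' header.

== SKYLINES ==
[[31,18],[32,0]]
[[2,19],[8,0],[31,18],[32,0]]
[[2,19],[8,0],[31,18],[32,0],[41,10],[50,0]]
[[2,19],[8,0],[10,3],[14,0],[31,18],[32,0],[41,10],[50,0]]
[[2,19],[5,20],[8,0],[10,3],[14,0],[31,18],[32,0],[41,10],[50,0]]
[[2,19],[5,20],[8,0],[10,3],[14,0],[31,18],[32,0],[41,10],[50,0]]
[[2,19],[5,20],[8,0],[10,3],[14,0],[31,18],[32,0],[41,10],[50,0]]
[[2,19],[5,20],[8,0],[10,3],[14,0],[28,6],[31,18],[32,6],[41,10],[50,0]]
[[2,19],[5,20],[8,0],[10,3],[14,0],[17,5],[25,0],[28,6],[31,18],[32,6],[41,10],[50,0]]
[[2,19],[5,20],[8,0],[10,3],[14,0],[17,5],[20,17],[23,5],[25,0],[28,6],[31,18],[32,6],[41,10],[50,0]]
[[2,19],[5,20],[8,0],[10,3],[14,0],[17,5],[20,17],[23,5],[25,0],[28,6],[31,18],[32,6],[41,10],[50,0]]
[[2,19],[5,20],[8,0],[10,3],[14,0],[17,5],[20,17],[23,5],[25,0],[28,6],[31,18],[32,6],[34,17],[43,10],[50,0]]
[[2,19],[5,20],[8,0],[10,3],[14,0],[17,5],[20,17],[23,5],[25,0],[28,6],[31,18],[32,10],[34,17],[43,10],[50,0]]
[[2,19],[5,20],[8,0],[10,3],[11,11],[20,17],[23,11],[31,18],[32,10],[34,17],[43,10],[50,0]]
[[2,19],[5,20],[8,0],[10,3],[11,11],[20,17],[23,11],[27,15],[31,18],[32,15],[34,17],[43,10],[50,0]]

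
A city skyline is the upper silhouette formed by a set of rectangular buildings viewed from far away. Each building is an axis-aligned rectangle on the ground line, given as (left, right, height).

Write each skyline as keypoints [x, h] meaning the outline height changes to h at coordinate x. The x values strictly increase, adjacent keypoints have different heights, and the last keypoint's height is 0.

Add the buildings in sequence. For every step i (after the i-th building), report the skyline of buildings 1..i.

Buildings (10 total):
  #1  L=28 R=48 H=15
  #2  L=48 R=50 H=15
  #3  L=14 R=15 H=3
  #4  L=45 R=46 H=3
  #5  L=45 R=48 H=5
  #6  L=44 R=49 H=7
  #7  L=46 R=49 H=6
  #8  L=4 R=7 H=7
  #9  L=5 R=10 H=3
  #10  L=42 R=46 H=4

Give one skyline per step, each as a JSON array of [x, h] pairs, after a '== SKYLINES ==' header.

== SKYLINES ==
[[28,15],[48,0]]
[[28,15],[50,0]]
[[14,3],[15,0],[28,15],[50,0]]
[[14,3],[15,0],[28,15],[50,0]]
[[14,3],[15,0],[28,15],[50,0]]
[[14,3],[15,0],[28,15],[50,0]]
[[14,3],[15,0],[28,15],[50,0]]
[[4,7],[7,0],[14,3],[15,0],[28,15],[50,0]]
[[4,7],[7,3],[10,0],[14,3],[15,0],[28,15],[50,0]]
[[4,7],[7,3],[10,0],[14,3],[15,0],[28,15],[50,0]]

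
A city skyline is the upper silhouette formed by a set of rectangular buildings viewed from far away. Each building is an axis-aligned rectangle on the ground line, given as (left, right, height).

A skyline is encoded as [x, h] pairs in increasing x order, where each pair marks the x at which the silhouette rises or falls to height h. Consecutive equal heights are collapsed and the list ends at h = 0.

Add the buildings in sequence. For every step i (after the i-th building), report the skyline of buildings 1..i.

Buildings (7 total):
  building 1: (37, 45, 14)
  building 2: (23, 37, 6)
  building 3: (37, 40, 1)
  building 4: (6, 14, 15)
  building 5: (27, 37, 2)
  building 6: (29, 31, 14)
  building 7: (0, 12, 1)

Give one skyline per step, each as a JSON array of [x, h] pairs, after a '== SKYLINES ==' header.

== SKYLINES ==
[[37,14],[45,0]]
[[23,6],[37,14],[45,0]]
[[23,6],[37,14],[45,0]]
[[6,15],[14,0],[23,6],[37,14],[45,0]]
[[6,15],[14,0],[23,6],[37,14],[45,0]]
[[6,15],[14,0],[23,6],[29,14],[31,6],[37,14],[45,0]]
[[0,1],[6,15],[14,0],[23,6],[29,14],[31,6],[37,14],[45,0]]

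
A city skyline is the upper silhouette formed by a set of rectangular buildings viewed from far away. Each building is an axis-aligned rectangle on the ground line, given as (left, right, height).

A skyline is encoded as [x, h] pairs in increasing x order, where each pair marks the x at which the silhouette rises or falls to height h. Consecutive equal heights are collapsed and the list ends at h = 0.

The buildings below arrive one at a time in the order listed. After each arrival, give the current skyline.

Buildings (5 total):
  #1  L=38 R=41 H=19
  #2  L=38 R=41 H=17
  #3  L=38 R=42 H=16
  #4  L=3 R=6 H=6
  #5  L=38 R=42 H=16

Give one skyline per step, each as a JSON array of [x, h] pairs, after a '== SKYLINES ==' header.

== SKYLINES ==
[[38,19],[41,0]]
[[38,19],[41,0]]
[[38,19],[41,16],[42,0]]
[[3,6],[6,0],[38,19],[41,16],[42,0]]
[[3,6],[6,0],[38,19],[41,16],[42,0]]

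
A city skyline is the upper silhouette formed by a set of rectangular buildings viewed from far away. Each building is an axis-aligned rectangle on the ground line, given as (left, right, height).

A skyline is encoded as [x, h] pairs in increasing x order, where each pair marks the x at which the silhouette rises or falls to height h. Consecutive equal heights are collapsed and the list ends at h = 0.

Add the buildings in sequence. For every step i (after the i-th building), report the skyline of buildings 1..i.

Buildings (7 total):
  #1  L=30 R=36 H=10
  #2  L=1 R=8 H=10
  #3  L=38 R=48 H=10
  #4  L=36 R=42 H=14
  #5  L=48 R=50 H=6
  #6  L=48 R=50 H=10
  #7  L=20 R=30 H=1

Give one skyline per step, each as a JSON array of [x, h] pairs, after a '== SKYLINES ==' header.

== SKYLINES ==
[[30,10],[36,0]]
[[1,10],[8,0],[30,10],[36,0]]
[[1,10],[8,0],[30,10],[36,0],[38,10],[48,0]]
[[1,10],[8,0],[30,10],[36,14],[42,10],[48,0]]
[[1,10],[8,0],[30,10],[36,14],[42,10],[48,6],[50,0]]
[[1,10],[8,0],[30,10],[36,14],[42,10],[50,0]]
[[1,10],[8,0],[20,1],[30,10],[36,14],[42,10],[50,0]]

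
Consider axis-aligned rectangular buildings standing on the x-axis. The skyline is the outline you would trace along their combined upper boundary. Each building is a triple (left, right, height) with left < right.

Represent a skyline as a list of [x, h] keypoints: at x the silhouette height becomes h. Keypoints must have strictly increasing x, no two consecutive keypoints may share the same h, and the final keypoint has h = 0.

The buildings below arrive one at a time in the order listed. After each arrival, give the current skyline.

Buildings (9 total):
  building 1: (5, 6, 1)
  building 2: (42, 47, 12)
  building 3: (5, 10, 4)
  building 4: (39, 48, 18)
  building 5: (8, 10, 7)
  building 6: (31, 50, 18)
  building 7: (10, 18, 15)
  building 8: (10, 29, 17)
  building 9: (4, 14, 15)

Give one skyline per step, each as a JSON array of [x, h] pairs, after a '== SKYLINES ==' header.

== SKYLINES ==
[[5,1],[6,0]]
[[5,1],[6,0],[42,12],[47,0]]
[[5,4],[10,0],[42,12],[47,0]]
[[5,4],[10,0],[39,18],[48,0]]
[[5,4],[8,7],[10,0],[39,18],[48,0]]
[[5,4],[8,7],[10,0],[31,18],[50,0]]
[[5,4],[8,7],[10,15],[18,0],[31,18],[50,0]]
[[5,4],[8,7],[10,17],[29,0],[31,18],[50,0]]
[[4,15],[10,17],[29,0],[31,18],[50,0]]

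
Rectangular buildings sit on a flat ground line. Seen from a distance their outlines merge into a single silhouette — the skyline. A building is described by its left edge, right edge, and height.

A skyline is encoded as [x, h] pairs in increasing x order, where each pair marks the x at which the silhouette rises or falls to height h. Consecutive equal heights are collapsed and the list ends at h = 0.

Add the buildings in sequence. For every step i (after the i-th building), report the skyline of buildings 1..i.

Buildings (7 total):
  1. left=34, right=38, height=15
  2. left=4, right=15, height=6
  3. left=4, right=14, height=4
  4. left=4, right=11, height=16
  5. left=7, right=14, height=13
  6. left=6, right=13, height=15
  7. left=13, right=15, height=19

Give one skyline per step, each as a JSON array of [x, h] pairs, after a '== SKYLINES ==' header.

== SKYLINES ==
[[34,15],[38,0]]
[[4,6],[15,0],[34,15],[38,0]]
[[4,6],[15,0],[34,15],[38,0]]
[[4,16],[11,6],[15,0],[34,15],[38,0]]
[[4,16],[11,13],[14,6],[15,0],[34,15],[38,0]]
[[4,16],[11,15],[13,13],[14,6],[15,0],[34,15],[38,0]]
[[4,16],[11,15],[13,19],[15,0],[34,15],[38,0]]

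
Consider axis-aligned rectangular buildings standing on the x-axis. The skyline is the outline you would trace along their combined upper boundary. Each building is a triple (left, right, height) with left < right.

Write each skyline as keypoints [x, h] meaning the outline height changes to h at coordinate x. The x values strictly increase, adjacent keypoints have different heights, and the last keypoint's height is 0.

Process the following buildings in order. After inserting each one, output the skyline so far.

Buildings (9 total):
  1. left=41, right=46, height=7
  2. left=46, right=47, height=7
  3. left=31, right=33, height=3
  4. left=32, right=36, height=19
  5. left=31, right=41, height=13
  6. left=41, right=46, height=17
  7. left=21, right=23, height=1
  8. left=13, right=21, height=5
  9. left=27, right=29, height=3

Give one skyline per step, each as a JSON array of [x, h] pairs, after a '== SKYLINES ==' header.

== SKYLINES ==
[[41,7],[46,0]]
[[41,7],[47,0]]
[[31,3],[33,0],[41,7],[47,0]]
[[31,3],[32,19],[36,0],[41,7],[47,0]]
[[31,13],[32,19],[36,13],[41,7],[47,0]]
[[31,13],[32,19],[36,13],[41,17],[46,7],[47,0]]
[[21,1],[23,0],[31,13],[32,19],[36,13],[41,17],[46,7],[47,0]]
[[13,5],[21,1],[23,0],[31,13],[32,19],[36,13],[41,17],[46,7],[47,0]]
[[13,5],[21,1],[23,0],[27,3],[29,0],[31,13],[32,19],[36,13],[41,17],[46,7],[47,0]]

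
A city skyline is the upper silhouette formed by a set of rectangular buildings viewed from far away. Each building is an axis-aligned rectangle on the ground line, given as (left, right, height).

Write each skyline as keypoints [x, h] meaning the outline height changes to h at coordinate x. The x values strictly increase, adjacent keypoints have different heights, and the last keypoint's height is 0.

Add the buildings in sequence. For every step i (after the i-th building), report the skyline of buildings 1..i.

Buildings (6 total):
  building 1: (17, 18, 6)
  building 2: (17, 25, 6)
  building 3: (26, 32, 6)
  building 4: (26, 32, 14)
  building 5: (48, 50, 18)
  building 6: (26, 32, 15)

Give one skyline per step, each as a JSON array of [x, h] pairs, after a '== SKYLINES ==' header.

== SKYLINES ==
[[17,6],[18,0]]
[[17,6],[25,0]]
[[17,6],[25,0],[26,6],[32,0]]
[[17,6],[25,0],[26,14],[32,0]]
[[17,6],[25,0],[26,14],[32,0],[48,18],[50,0]]
[[17,6],[25,0],[26,15],[32,0],[48,18],[50,0]]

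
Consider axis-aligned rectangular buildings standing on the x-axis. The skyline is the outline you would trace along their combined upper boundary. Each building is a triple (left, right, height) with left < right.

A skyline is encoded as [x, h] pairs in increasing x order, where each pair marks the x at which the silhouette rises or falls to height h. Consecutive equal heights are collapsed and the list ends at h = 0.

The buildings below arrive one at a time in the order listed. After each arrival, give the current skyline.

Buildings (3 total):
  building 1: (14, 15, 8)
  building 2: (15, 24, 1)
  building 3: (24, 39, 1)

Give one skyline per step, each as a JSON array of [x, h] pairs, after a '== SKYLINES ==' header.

== SKYLINES ==
[[14,8],[15,0]]
[[14,8],[15,1],[24,0]]
[[14,8],[15,1],[39,0]]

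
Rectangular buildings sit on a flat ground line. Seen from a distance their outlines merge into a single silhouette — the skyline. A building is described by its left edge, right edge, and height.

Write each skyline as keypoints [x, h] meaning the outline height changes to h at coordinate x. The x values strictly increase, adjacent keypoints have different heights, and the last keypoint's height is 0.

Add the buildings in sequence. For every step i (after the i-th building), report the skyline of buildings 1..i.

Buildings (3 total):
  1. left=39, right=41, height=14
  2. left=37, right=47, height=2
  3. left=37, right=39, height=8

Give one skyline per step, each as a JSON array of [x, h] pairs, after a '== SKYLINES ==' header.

== SKYLINES ==
[[39,14],[41,0]]
[[37,2],[39,14],[41,2],[47,0]]
[[37,8],[39,14],[41,2],[47,0]]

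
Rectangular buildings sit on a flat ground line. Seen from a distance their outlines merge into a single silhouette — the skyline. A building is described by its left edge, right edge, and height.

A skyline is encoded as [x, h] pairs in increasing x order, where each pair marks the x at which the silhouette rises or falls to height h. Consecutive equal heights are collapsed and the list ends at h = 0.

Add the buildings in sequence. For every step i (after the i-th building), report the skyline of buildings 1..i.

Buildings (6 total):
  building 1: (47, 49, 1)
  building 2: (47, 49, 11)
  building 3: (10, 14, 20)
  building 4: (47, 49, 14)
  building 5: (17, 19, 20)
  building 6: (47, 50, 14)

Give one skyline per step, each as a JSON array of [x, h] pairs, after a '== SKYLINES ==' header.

== SKYLINES ==
[[47,1],[49,0]]
[[47,11],[49,0]]
[[10,20],[14,0],[47,11],[49,0]]
[[10,20],[14,0],[47,14],[49,0]]
[[10,20],[14,0],[17,20],[19,0],[47,14],[49,0]]
[[10,20],[14,0],[17,20],[19,0],[47,14],[50,0]]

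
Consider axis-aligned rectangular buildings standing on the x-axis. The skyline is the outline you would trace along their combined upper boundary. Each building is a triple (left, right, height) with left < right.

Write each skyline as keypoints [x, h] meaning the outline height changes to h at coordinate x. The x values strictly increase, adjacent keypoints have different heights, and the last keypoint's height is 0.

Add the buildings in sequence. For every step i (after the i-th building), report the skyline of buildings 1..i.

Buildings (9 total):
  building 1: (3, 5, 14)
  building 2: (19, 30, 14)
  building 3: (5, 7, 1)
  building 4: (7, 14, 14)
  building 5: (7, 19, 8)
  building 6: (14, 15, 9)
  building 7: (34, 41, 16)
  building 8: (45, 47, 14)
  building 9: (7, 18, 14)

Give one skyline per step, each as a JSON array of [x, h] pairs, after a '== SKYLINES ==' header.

== SKYLINES ==
[[3,14],[5,0]]
[[3,14],[5,0],[19,14],[30,0]]
[[3,14],[5,1],[7,0],[19,14],[30,0]]
[[3,14],[5,1],[7,14],[14,0],[19,14],[30,0]]
[[3,14],[5,1],[7,14],[14,8],[19,14],[30,0]]
[[3,14],[5,1],[7,14],[14,9],[15,8],[19,14],[30,0]]
[[3,14],[5,1],[7,14],[14,9],[15,8],[19,14],[30,0],[34,16],[41,0]]
[[3,14],[5,1],[7,14],[14,9],[15,8],[19,14],[30,0],[34,16],[41,0],[45,14],[47,0]]
[[3,14],[5,1],[7,14],[18,8],[19,14],[30,0],[34,16],[41,0],[45,14],[47,0]]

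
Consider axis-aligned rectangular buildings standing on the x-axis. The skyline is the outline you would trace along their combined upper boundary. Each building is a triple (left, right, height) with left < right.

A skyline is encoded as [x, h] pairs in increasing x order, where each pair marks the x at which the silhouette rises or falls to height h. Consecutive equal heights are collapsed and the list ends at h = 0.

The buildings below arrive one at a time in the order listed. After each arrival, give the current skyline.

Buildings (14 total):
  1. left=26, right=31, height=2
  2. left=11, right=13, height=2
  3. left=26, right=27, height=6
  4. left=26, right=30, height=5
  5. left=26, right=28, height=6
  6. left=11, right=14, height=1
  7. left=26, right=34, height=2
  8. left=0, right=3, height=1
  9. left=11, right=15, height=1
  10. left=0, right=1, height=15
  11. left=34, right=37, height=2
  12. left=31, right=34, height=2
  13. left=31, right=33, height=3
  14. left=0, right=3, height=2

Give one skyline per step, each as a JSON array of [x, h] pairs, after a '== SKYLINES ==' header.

== SKYLINES ==
[[26,2],[31,0]]
[[11,2],[13,0],[26,2],[31,0]]
[[11,2],[13,0],[26,6],[27,2],[31,0]]
[[11,2],[13,0],[26,6],[27,5],[30,2],[31,0]]
[[11,2],[13,0],[26,6],[28,5],[30,2],[31,0]]
[[11,2],[13,1],[14,0],[26,6],[28,5],[30,2],[31,0]]
[[11,2],[13,1],[14,0],[26,6],[28,5],[30,2],[34,0]]
[[0,1],[3,0],[11,2],[13,1],[14,0],[26,6],[28,5],[30,2],[34,0]]
[[0,1],[3,0],[11,2],[13,1],[15,0],[26,6],[28,5],[30,2],[34,0]]
[[0,15],[1,1],[3,0],[11,2],[13,1],[15,0],[26,6],[28,5],[30,2],[34,0]]
[[0,15],[1,1],[3,0],[11,2],[13,1],[15,0],[26,6],[28,5],[30,2],[37,0]]
[[0,15],[1,1],[3,0],[11,2],[13,1],[15,0],[26,6],[28,5],[30,2],[37,0]]
[[0,15],[1,1],[3,0],[11,2],[13,1],[15,0],[26,6],[28,5],[30,2],[31,3],[33,2],[37,0]]
[[0,15],[1,2],[3,0],[11,2],[13,1],[15,0],[26,6],[28,5],[30,2],[31,3],[33,2],[37,0]]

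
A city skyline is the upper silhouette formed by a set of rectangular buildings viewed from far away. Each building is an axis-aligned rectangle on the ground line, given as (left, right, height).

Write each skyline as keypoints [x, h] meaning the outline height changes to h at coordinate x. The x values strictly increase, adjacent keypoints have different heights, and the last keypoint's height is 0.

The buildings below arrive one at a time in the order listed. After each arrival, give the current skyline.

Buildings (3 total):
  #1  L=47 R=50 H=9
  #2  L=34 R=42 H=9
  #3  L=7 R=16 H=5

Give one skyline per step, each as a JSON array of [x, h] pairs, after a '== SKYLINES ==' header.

== SKYLINES ==
[[47,9],[50,0]]
[[34,9],[42,0],[47,9],[50,0]]
[[7,5],[16,0],[34,9],[42,0],[47,9],[50,0]]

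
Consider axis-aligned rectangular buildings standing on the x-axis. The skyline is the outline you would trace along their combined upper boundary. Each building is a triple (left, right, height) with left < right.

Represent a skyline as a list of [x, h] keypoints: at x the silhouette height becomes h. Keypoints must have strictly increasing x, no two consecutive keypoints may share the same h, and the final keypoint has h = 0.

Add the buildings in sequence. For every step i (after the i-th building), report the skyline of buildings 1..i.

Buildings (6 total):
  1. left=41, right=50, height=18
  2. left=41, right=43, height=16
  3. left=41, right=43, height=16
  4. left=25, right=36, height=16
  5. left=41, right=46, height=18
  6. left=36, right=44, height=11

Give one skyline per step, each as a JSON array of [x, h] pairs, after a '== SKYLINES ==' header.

== SKYLINES ==
[[41,18],[50,0]]
[[41,18],[50,0]]
[[41,18],[50,0]]
[[25,16],[36,0],[41,18],[50,0]]
[[25,16],[36,0],[41,18],[50,0]]
[[25,16],[36,11],[41,18],[50,0]]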